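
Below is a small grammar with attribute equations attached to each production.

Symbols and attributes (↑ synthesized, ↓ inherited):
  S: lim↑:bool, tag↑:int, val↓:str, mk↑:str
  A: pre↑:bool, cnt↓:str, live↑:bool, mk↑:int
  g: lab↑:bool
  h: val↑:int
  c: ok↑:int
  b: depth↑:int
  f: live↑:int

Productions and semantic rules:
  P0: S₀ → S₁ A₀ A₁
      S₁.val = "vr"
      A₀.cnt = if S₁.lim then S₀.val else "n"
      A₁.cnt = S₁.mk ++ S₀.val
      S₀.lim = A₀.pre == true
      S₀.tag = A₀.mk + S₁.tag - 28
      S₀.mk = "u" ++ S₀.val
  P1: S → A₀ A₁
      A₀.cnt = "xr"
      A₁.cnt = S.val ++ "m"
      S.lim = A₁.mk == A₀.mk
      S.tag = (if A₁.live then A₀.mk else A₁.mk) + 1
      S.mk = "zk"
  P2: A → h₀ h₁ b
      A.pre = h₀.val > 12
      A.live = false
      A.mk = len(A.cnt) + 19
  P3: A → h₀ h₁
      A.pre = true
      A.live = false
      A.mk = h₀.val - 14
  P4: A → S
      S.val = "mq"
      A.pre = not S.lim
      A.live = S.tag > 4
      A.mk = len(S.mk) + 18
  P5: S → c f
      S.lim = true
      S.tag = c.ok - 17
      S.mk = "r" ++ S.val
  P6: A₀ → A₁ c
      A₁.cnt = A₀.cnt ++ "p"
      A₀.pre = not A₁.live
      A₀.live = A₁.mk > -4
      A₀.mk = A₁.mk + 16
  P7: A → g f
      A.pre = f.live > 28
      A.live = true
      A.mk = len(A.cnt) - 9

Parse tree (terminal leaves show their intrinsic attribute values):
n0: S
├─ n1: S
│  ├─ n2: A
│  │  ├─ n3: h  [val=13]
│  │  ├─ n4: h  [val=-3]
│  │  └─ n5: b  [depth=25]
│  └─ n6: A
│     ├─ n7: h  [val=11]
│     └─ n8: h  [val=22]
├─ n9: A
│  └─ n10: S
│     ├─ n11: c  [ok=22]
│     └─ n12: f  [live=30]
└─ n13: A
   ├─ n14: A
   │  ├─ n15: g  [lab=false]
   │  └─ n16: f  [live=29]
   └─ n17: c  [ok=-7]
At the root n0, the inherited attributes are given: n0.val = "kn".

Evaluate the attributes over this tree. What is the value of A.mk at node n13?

1. n0.val = "kn"  [given at root]
2. n1.val = "vr"  ["vr"]
3. n2.cnt = "xr"  ["xr"]
4. n3.val = 13  [terminal]
5. n4.val = -3  [terminal]
6. n5.depth = 25  [terminal]
7. n2.pre = true  [h₀.val > 12]
8. n2.live = false  [false]
9. n2.mk = 21  [len(A.cnt) + 19]
10. n6.cnt = "vrm"  [S.val ++ "m"]
11. n7.val = 11  [terminal]
12. n8.val = 22  [terminal]
13. n6.pre = true  [true]
14. n6.live = false  [false]
15. n6.mk = -3  [h₀.val - 14]
16. n1.lim = false  [A₁.mk == A₀.mk]
17. n1.tag = -2  [(if A₁.live then A₀.mk else A₁.mk) + 1]
18. n1.mk = "zk"  ["zk"]
19. n9.cnt = "n"  [if S₁.lim then S₀.val else "n"]
20. n10.val = "mq"  ["mq"]
21. n11.ok = 22  [terminal]
22. n12.live = 30  [terminal]
23. n10.lim = true  [true]
24. n10.tag = 5  [c.ok - 17]
25. n10.mk = "rmq"  ["r" ++ S.val]
26. n9.pre = false  [not S.lim]
27. n9.live = true  [S.tag > 4]
28. n9.mk = 21  [len(S.mk) + 18]
29. n13.cnt = "zkkn"  [S₁.mk ++ S₀.val]
30. n14.cnt = "zkknp"  [A₀.cnt ++ "p"]
31. n15.lab = false  [terminal]
32. n16.live = 29  [terminal]
33. n14.pre = true  [f.live > 28]
34. n14.live = true  [true]
35. n14.mk = -4  [len(A.cnt) - 9]
36. n17.ok = -7  [terminal]
37. n13.pre = false  [not A₁.live]
38. n13.live = false  [A₁.mk > -4]
39. n13.mk = 12  [A₁.mk + 16]
40. n0.lim = false  [A₀.pre == true]
41. n0.tag = -9  [A₀.mk + S₁.tag - 28]
42. n0.mk = "ukn"  ["u" ++ S₀.val]

12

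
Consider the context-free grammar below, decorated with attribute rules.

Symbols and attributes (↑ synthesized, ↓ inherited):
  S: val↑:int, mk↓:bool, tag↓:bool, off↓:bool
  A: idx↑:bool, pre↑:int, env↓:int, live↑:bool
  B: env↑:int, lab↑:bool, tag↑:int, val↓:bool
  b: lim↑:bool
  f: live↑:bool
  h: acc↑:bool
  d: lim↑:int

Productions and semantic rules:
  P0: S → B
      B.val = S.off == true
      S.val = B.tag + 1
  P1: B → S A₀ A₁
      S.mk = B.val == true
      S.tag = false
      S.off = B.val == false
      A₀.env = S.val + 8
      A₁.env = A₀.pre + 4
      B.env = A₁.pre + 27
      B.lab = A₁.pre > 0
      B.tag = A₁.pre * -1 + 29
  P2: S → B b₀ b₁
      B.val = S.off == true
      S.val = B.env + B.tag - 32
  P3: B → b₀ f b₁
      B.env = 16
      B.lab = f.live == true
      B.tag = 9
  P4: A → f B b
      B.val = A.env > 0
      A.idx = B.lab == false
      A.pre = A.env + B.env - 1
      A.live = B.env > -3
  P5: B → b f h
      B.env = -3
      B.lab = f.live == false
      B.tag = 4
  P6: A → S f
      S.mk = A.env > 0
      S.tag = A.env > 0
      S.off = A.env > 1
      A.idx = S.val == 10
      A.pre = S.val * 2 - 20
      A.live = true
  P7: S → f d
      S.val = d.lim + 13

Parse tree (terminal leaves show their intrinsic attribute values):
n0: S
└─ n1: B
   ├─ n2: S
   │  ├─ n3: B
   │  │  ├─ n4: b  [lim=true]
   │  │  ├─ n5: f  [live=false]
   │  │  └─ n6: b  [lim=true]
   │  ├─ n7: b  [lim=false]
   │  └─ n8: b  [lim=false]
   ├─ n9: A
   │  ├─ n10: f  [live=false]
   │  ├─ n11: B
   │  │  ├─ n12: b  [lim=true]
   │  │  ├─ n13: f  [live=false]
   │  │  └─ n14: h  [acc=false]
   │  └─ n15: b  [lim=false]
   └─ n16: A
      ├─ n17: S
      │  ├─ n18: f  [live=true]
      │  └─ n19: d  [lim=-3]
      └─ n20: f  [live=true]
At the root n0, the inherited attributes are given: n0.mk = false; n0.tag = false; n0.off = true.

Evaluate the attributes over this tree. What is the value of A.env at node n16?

1

1. n0.mk = false  [given at root]
2. n0.tag = false  [given at root]
3. n0.off = true  [given at root]
4. n1.val = true  [S.off == true]
5. n2.mk = true  [B.val == true]
6. n2.tag = false  [false]
7. n2.off = false  [B.val == false]
8. n3.val = false  [S.off == true]
9. n4.lim = true  [terminal]
10. n5.live = false  [terminal]
11. n6.lim = true  [terminal]
12. n3.env = 16  [16]
13. n3.lab = false  [f.live == true]
14. n3.tag = 9  [9]
15. n7.lim = false  [terminal]
16. n8.lim = false  [terminal]
17. n2.val = -7  [B.env + B.tag - 32]
18. n9.env = 1  [S.val + 8]
19. n10.live = false  [terminal]
20. n11.val = true  [A.env > 0]
21. n12.lim = true  [terminal]
22. n13.live = false  [terminal]
23. n14.acc = false  [terminal]
24. n11.env = -3  [-3]
25. n11.lab = true  [f.live == false]
26. n11.tag = 4  [4]
27. n15.lim = false  [terminal]
28. n9.idx = false  [B.lab == false]
29. n9.pre = -3  [A.env + B.env - 1]
30. n9.live = false  [B.env > -3]
31. n16.env = 1  [A₀.pre + 4]
32. n17.mk = true  [A.env > 0]
33. n17.tag = true  [A.env > 0]
34. n17.off = false  [A.env > 1]
35. n18.live = true  [terminal]
36. n19.lim = -3  [terminal]
37. n17.val = 10  [d.lim + 13]
38. n20.live = true  [terminal]
39. n16.idx = true  [S.val == 10]
40. n16.pre = 0  [S.val * 2 - 20]
41. n16.live = true  [true]
42. n1.env = 27  [A₁.pre + 27]
43. n1.lab = false  [A₁.pre > 0]
44. n1.tag = 29  [A₁.pre * -1 + 29]
45. n0.val = 30  [B.tag + 1]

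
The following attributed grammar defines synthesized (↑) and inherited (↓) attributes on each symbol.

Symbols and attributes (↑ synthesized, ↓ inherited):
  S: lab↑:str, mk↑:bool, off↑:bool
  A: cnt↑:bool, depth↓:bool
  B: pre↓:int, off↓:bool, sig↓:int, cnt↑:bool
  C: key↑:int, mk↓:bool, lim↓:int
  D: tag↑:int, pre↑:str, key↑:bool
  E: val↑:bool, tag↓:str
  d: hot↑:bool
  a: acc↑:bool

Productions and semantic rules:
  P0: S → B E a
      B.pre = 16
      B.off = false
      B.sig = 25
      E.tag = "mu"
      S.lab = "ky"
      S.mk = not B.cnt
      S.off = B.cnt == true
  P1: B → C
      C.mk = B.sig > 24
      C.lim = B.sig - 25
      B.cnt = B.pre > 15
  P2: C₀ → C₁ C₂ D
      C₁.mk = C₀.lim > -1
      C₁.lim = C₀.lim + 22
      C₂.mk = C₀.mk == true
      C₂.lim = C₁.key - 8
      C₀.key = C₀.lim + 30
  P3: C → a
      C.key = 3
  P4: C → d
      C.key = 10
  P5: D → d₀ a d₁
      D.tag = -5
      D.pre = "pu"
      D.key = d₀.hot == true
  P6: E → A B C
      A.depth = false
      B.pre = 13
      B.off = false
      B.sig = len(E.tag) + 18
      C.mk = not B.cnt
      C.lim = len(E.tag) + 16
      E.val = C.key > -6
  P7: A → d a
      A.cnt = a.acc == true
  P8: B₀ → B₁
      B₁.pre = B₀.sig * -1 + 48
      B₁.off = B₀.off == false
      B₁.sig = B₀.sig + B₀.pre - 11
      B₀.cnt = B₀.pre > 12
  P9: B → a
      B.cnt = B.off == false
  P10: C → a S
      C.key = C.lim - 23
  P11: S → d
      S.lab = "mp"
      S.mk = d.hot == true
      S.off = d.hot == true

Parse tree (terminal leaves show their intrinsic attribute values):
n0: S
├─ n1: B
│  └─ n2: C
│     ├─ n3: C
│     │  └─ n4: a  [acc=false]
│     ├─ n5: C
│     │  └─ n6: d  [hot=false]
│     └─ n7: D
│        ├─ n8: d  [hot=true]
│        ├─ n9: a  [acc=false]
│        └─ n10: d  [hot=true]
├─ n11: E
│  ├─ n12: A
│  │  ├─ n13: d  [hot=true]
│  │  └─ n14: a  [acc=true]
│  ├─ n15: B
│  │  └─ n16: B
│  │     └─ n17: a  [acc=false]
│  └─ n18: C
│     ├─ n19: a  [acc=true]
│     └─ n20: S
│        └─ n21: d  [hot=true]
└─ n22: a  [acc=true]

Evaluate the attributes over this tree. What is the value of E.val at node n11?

1. n1.pre = 16  [16]
2. n1.off = false  [false]
3. n1.sig = 25  [25]
4. n2.mk = true  [B.sig > 24]
5. n2.lim = 0  [B.sig - 25]
6. n3.mk = true  [C₀.lim > -1]
7. n3.lim = 22  [C₀.lim + 22]
8. n4.acc = false  [terminal]
9. n3.key = 3  [3]
10. n5.mk = true  [C₀.mk == true]
11. n5.lim = -5  [C₁.key - 8]
12. n6.hot = false  [terminal]
13. n5.key = 10  [10]
14. n8.hot = true  [terminal]
15. n9.acc = false  [terminal]
16. n10.hot = true  [terminal]
17. n7.tag = -5  [-5]
18. n7.pre = "pu"  ["pu"]
19. n7.key = true  [d₀.hot == true]
20. n2.key = 30  [C₀.lim + 30]
21. n1.cnt = true  [B.pre > 15]
22. n11.tag = "mu"  ["mu"]
23. n12.depth = false  [false]
24. n13.hot = true  [terminal]
25. n14.acc = true  [terminal]
26. n12.cnt = true  [a.acc == true]
27. n15.pre = 13  [13]
28. n15.off = false  [false]
29. n15.sig = 20  [len(E.tag) + 18]
30. n16.pre = 28  [B₀.sig * -1 + 48]
31. n16.off = true  [B₀.off == false]
32. n16.sig = 22  [B₀.sig + B₀.pre - 11]
33. n17.acc = false  [terminal]
34. n16.cnt = false  [B.off == false]
35. n15.cnt = true  [B₀.pre > 12]
36. n18.mk = false  [not B.cnt]
37. n18.lim = 18  [len(E.tag) + 16]
38. n19.acc = true  [terminal]
39. n21.hot = true  [terminal]
40. n20.lab = "mp"  ["mp"]
41. n20.mk = true  [d.hot == true]
42. n20.off = true  [d.hot == true]
43. n18.key = -5  [C.lim - 23]
44. n11.val = true  [C.key > -6]
45. n22.acc = true  [terminal]
46. n0.lab = "ky"  ["ky"]
47. n0.mk = false  [not B.cnt]
48. n0.off = true  [B.cnt == true]

true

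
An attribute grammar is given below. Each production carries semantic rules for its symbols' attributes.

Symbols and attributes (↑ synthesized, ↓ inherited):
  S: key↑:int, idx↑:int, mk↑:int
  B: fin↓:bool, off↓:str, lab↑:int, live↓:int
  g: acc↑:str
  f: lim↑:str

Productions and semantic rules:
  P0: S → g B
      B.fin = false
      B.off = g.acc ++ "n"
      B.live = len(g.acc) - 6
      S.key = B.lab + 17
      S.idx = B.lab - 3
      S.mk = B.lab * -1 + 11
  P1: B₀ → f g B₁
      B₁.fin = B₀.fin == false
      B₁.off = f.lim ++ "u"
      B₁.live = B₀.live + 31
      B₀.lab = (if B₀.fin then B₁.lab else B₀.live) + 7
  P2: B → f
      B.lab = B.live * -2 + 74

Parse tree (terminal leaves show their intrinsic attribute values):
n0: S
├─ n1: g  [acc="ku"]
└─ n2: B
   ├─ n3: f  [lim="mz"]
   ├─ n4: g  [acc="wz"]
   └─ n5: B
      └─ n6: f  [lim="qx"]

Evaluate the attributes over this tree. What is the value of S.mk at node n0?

8

1. n1.acc = "ku"  [terminal]
2. n2.fin = false  [false]
3. n2.off = "kun"  [g.acc ++ "n"]
4. n2.live = -4  [len(g.acc) - 6]
5. n3.lim = "mz"  [terminal]
6. n4.acc = "wz"  [terminal]
7. n5.fin = true  [B₀.fin == false]
8. n5.off = "mzu"  [f.lim ++ "u"]
9. n5.live = 27  [B₀.live + 31]
10. n6.lim = "qx"  [terminal]
11. n5.lab = 20  [B.live * -2 + 74]
12. n2.lab = 3  [(if B₀.fin then B₁.lab else B₀.live) + 7]
13. n0.key = 20  [B.lab + 17]
14. n0.idx = 0  [B.lab - 3]
15. n0.mk = 8  [B.lab * -1 + 11]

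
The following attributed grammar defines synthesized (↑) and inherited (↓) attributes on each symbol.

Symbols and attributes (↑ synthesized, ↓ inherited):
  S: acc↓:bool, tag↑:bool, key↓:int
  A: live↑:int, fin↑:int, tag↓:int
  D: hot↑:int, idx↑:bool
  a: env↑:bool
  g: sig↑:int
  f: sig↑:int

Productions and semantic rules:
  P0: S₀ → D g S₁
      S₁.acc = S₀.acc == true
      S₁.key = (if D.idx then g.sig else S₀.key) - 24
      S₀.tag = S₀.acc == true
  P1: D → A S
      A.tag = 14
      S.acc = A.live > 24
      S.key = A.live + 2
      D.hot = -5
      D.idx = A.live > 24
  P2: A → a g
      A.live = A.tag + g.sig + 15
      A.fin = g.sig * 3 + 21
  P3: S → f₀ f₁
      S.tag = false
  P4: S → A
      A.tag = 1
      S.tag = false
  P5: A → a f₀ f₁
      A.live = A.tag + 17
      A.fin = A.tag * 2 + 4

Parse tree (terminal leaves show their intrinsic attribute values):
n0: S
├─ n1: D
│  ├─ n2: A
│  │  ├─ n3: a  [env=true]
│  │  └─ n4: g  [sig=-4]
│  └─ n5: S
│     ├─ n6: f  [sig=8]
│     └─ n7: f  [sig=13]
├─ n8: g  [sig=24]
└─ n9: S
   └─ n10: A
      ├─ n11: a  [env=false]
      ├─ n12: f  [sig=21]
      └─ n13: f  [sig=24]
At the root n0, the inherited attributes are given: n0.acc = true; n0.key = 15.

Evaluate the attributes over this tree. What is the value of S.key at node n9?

1. n0.acc = true  [given at root]
2. n0.key = 15  [given at root]
3. n2.tag = 14  [14]
4. n3.env = true  [terminal]
5. n4.sig = -4  [terminal]
6. n2.live = 25  [A.tag + g.sig + 15]
7. n2.fin = 9  [g.sig * 3 + 21]
8. n5.acc = true  [A.live > 24]
9. n5.key = 27  [A.live + 2]
10. n6.sig = 8  [terminal]
11. n7.sig = 13  [terminal]
12. n5.tag = false  [false]
13. n1.hot = -5  [-5]
14. n1.idx = true  [A.live > 24]
15. n8.sig = 24  [terminal]
16. n9.acc = true  [S₀.acc == true]
17. n9.key = 0  [(if D.idx then g.sig else S₀.key) - 24]
18. n10.tag = 1  [1]
19. n11.env = false  [terminal]
20. n12.sig = 21  [terminal]
21. n13.sig = 24  [terminal]
22. n10.live = 18  [A.tag + 17]
23. n10.fin = 6  [A.tag * 2 + 4]
24. n9.tag = false  [false]
25. n0.tag = true  [S₀.acc == true]

0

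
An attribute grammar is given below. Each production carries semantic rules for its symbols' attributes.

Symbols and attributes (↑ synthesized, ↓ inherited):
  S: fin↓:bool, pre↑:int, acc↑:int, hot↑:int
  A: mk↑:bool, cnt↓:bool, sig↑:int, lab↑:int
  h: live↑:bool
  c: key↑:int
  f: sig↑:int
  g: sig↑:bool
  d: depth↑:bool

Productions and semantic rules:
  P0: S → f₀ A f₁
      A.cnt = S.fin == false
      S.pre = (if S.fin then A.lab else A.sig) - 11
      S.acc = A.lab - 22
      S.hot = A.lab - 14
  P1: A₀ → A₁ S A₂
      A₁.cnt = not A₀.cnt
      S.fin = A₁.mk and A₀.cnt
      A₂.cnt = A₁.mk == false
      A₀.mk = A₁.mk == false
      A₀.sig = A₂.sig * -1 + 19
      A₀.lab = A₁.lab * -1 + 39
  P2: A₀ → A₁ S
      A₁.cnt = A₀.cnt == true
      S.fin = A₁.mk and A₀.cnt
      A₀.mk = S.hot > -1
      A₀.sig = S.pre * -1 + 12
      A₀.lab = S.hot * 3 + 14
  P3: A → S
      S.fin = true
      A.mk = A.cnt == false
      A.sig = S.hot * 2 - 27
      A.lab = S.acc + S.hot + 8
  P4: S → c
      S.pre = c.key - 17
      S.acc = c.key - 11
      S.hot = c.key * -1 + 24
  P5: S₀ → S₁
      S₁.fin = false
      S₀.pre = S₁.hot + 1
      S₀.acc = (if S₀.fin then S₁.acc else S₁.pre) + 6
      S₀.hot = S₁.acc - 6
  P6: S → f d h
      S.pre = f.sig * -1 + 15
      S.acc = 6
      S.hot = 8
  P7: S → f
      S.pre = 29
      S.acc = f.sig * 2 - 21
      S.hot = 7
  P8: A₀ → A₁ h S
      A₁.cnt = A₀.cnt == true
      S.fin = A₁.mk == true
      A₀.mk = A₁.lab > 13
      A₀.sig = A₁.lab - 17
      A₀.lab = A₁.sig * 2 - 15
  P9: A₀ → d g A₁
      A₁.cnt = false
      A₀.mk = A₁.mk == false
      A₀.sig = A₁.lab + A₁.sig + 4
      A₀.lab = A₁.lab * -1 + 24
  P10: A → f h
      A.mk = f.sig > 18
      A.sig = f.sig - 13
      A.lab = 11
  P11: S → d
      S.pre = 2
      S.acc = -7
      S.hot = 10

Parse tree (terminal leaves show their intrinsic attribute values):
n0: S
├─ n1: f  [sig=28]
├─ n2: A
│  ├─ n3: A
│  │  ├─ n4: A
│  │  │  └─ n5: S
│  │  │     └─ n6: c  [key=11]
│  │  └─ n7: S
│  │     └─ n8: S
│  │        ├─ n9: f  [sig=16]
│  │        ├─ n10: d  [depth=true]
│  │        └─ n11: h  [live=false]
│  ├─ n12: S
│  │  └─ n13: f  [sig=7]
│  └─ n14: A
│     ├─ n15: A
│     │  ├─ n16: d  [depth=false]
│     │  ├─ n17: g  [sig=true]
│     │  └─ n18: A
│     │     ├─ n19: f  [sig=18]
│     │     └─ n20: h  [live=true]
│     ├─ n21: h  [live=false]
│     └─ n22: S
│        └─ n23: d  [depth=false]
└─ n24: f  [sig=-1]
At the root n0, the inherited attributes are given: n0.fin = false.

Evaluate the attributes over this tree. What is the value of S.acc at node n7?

5

1. n0.fin = false  [given at root]
2. n1.sig = 28  [terminal]
3. n2.cnt = true  [S.fin == false]
4. n3.cnt = false  [not A₀.cnt]
5. n4.cnt = false  [A₀.cnt == true]
6. n5.fin = true  [true]
7. n6.key = 11  [terminal]
8. n5.pre = -6  [c.key - 17]
9. n5.acc = 0  [c.key - 11]
10. n5.hot = 13  [c.key * -1 + 24]
11. n4.mk = true  [A.cnt == false]
12. n4.sig = -1  [S.hot * 2 - 27]
13. n4.lab = 21  [S.acc + S.hot + 8]
14. n7.fin = false  [A₁.mk and A₀.cnt]
15. n8.fin = false  [false]
16. n9.sig = 16  [terminal]
17. n10.depth = true  [terminal]
18. n11.live = false  [terminal]
19. n8.pre = -1  [f.sig * -1 + 15]
20. n8.acc = 6  [6]
21. n8.hot = 8  [8]
22. n7.pre = 9  [S₁.hot + 1]
23. n7.acc = 5  [(if S₀.fin then S₁.acc else S₁.pre) + 6]
24. n7.hot = 0  [S₁.acc - 6]
25. n3.mk = true  [S.hot > -1]
26. n3.sig = 3  [S.pre * -1 + 12]
27. n3.lab = 14  [S.hot * 3 + 14]
28. n12.fin = true  [A₁.mk and A₀.cnt]
29. n13.sig = 7  [terminal]
30. n12.pre = 29  [29]
31. n12.acc = -7  [f.sig * 2 - 21]
32. n12.hot = 7  [7]
33. n14.cnt = false  [A₁.mk == false]
34. n15.cnt = false  [A₀.cnt == true]
35. n16.depth = false  [terminal]
36. n17.sig = true  [terminal]
37. n18.cnt = false  [false]
38. n19.sig = 18  [terminal]
39. n20.live = true  [terminal]
40. n18.mk = false  [f.sig > 18]
41. n18.sig = 5  [f.sig - 13]
42. n18.lab = 11  [11]
43. n15.mk = true  [A₁.mk == false]
44. n15.sig = 20  [A₁.lab + A₁.sig + 4]
45. n15.lab = 13  [A₁.lab * -1 + 24]
46. n21.live = false  [terminal]
47. n22.fin = true  [A₁.mk == true]
48. n23.depth = false  [terminal]
49. n22.pre = 2  [2]
50. n22.acc = -7  [-7]
51. n22.hot = 10  [10]
52. n14.mk = false  [A₁.lab > 13]
53. n14.sig = -4  [A₁.lab - 17]
54. n14.lab = 25  [A₁.sig * 2 - 15]
55. n2.mk = false  [A₁.mk == false]
56. n2.sig = 23  [A₂.sig * -1 + 19]
57. n2.lab = 25  [A₁.lab * -1 + 39]
58. n24.sig = -1  [terminal]
59. n0.pre = 12  [(if S.fin then A.lab else A.sig) - 11]
60. n0.acc = 3  [A.lab - 22]
61. n0.hot = 11  [A.lab - 14]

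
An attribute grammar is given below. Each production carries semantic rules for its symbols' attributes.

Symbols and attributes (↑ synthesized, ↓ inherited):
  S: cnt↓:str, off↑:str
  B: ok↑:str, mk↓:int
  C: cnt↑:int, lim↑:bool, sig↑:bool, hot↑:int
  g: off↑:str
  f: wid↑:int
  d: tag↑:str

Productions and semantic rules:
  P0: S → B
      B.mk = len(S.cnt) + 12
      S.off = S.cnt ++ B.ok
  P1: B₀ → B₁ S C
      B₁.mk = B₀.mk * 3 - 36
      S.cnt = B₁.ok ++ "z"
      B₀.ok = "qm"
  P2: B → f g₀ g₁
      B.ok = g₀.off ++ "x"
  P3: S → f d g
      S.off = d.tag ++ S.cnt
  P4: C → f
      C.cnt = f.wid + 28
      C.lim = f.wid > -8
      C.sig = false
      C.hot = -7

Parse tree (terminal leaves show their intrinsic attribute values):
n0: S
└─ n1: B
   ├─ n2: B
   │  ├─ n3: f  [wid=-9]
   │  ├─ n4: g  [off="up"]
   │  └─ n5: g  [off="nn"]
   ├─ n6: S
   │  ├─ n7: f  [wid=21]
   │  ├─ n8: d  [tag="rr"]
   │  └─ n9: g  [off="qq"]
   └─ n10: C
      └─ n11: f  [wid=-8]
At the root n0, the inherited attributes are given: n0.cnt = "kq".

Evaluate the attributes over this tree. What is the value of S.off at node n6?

1. n0.cnt = "kq"  [given at root]
2. n1.mk = 14  [len(S.cnt) + 12]
3. n2.mk = 6  [B₀.mk * 3 - 36]
4. n3.wid = -9  [terminal]
5. n4.off = "up"  [terminal]
6. n5.off = "nn"  [terminal]
7. n2.ok = "upx"  [g₀.off ++ "x"]
8. n6.cnt = "upxz"  [B₁.ok ++ "z"]
9. n7.wid = 21  [terminal]
10. n8.tag = "rr"  [terminal]
11. n9.off = "qq"  [terminal]
12. n6.off = "rrupxz"  [d.tag ++ S.cnt]
13. n11.wid = -8  [terminal]
14. n10.cnt = 20  [f.wid + 28]
15. n10.lim = false  [f.wid > -8]
16. n10.sig = false  [false]
17. n10.hot = -7  [-7]
18. n1.ok = "qm"  ["qm"]
19. n0.off = "kqqm"  [S.cnt ++ B.ok]

"rrupxz"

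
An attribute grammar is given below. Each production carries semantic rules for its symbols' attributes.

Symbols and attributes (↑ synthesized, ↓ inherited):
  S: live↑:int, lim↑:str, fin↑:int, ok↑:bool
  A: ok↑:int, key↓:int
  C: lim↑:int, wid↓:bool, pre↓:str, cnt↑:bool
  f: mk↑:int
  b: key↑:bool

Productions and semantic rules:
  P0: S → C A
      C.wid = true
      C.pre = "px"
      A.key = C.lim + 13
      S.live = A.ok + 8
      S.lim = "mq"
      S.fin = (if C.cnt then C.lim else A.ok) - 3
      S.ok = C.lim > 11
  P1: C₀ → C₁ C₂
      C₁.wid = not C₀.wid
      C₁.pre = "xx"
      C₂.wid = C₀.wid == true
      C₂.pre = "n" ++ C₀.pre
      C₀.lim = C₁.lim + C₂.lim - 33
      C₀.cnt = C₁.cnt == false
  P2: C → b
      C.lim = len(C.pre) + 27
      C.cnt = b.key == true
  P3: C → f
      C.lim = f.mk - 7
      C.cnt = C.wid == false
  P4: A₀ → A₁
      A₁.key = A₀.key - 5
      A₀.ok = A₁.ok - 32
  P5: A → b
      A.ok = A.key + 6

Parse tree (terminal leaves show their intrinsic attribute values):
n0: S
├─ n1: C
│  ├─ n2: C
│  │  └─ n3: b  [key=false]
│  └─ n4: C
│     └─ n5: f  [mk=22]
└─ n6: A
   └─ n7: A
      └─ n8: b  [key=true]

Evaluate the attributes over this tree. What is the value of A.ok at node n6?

1. n1.wid = true  [true]
2. n1.pre = "px"  ["px"]
3. n2.wid = false  [not C₀.wid]
4. n2.pre = "xx"  ["xx"]
5. n3.key = false  [terminal]
6. n2.lim = 29  [len(C.pre) + 27]
7. n2.cnt = false  [b.key == true]
8. n4.wid = true  [C₀.wid == true]
9. n4.pre = "npx"  ["n" ++ C₀.pre]
10. n5.mk = 22  [terminal]
11. n4.lim = 15  [f.mk - 7]
12. n4.cnt = false  [C.wid == false]
13. n1.lim = 11  [C₁.lim + C₂.lim - 33]
14. n1.cnt = true  [C₁.cnt == false]
15. n6.key = 24  [C.lim + 13]
16. n7.key = 19  [A₀.key - 5]
17. n8.key = true  [terminal]
18. n7.ok = 25  [A.key + 6]
19. n6.ok = -7  [A₁.ok - 32]
20. n0.live = 1  [A.ok + 8]
21. n0.lim = "mq"  ["mq"]
22. n0.fin = 8  [(if C.cnt then C.lim else A.ok) - 3]
23. n0.ok = false  [C.lim > 11]

-7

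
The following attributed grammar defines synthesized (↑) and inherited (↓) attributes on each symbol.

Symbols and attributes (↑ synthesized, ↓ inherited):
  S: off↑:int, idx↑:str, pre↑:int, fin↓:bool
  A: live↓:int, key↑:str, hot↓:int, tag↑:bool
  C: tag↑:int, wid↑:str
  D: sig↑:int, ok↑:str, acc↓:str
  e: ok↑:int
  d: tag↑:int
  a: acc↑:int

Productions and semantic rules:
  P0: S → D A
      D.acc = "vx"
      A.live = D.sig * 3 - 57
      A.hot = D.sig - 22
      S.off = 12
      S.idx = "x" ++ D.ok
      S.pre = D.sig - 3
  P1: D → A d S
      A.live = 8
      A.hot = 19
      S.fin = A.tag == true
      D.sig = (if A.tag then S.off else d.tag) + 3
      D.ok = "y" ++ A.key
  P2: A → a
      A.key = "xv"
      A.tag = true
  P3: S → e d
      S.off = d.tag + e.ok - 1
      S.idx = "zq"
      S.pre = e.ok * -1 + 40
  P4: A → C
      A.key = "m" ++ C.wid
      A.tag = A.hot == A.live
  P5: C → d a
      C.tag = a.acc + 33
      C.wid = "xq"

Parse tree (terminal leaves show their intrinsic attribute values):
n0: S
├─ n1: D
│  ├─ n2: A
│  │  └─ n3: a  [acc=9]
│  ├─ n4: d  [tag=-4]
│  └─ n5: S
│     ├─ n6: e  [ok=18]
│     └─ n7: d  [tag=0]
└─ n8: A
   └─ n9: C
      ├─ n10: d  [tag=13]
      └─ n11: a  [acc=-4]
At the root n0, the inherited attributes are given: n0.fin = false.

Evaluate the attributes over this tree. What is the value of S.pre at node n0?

1. n0.fin = false  [given at root]
2. n1.acc = "vx"  ["vx"]
3. n2.live = 8  [8]
4. n2.hot = 19  [19]
5. n3.acc = 9  [terminal]
6. n2.key = "xv"  ["xv"]
7. n2.tag = true  [true]
8. n4.tag = -4  [terminal]
9. n5.fin = true  [A.tag == true]
10. n6.ok = 18  [terminal]
11. n7.tag = 0  [terminal]
12. n5.off = 17  [d.tag + e.ok - 1]
13. n5.idx = "zq"  ["zq"]
14. n5.pre = 22  [e.ok * -1 + 40]
15. n1.sig = 20  [(if A.tag then S.off else d.tag) + 3]
16. n1.ok = "yxv"  ["y" ++ A.key]
17. n8.live = 3  [D.sig * 3 - 57]
18. n8.hot = -2  [D.sig - 22]
19. n10.tag = 13  [terminal]
20. n11.acc = -4  [terminal]
21. n9.tag = 29  [a.acc + 33]
22. n9.wid = "xq"  ["xq"]
23. n8.key = "mxq"  ["m" ++ C.wid]
24. n8.tag = false  [A.hot == A.live]
25. n0.off = 12  [12]
26. n0.idx = "xyxv"  ["x" ++ D.ok]
27. n0.pre = 17  [D.sig - 3]

17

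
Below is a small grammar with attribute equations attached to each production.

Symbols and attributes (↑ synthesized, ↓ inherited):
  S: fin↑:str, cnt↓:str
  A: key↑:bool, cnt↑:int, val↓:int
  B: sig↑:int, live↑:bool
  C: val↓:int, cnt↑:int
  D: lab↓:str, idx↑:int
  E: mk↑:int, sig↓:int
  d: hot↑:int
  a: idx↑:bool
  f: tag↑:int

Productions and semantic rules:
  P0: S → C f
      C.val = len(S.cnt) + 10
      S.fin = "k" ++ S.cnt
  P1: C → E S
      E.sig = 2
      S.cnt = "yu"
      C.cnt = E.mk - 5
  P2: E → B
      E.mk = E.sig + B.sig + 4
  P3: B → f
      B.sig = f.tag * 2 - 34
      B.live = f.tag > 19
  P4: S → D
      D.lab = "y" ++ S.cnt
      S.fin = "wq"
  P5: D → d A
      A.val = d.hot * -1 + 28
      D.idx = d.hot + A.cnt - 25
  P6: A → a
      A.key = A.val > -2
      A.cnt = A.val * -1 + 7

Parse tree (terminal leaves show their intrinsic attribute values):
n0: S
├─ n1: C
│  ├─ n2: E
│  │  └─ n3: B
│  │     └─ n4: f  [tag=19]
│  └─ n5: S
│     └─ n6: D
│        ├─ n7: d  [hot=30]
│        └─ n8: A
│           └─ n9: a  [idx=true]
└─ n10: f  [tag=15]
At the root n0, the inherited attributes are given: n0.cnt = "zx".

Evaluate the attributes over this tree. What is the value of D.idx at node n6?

1. n0.cnt = "zx"  [given at root]
2. n1.val = 12  [len(S.cnt) + 10]
3. n2.sig = 2  [2]
4. n4.tag = 19  [terminal]
5. n3.sig = 4  [f.tag * 2 - 34]
6. n3.live = false  [f.tag > 19]
7. n2.mk = 10  [E.sig + B.sig + 4]
8. n5.cnt = "yu"  ["yu"]
9. n6.lab = "yyu"  ["y" ++ S.cnt]
10. n7.hot = 30  [terminal]
11. n8.val = -2  [d.hot * -1 + 28]
12. n9.idx = true  [terminal]
13. n8.key = false  [A.val > -2]
14. n8.cnt = 9  [A.val * -1 + 7]
15. n6.idx = 14  [d.hot + A.cnt - 25]
16. n5.fin = "wq"  ["wq"]
17. n1.cnt = 5  [E.mk - 5]
18. n10.tag = 15  [terminal]
19. n0.fin = "kzx"  ["k" ++ S.cnt]

14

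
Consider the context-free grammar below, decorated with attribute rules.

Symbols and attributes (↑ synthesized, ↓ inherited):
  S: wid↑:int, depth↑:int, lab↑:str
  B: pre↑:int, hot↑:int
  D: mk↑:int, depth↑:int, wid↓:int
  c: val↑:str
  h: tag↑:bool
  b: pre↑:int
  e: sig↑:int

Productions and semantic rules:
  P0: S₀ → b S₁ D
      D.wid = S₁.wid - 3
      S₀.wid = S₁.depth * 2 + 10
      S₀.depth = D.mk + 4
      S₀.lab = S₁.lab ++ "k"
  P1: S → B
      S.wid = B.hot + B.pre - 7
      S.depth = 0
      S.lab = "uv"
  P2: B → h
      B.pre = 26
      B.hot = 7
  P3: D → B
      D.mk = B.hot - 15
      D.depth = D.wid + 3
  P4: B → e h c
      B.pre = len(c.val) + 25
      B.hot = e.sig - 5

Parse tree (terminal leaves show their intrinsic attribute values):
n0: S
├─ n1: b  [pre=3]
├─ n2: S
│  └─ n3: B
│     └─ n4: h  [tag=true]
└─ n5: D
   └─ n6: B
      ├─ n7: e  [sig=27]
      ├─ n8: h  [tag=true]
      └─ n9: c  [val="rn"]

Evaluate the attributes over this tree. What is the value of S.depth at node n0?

1. n1.pre = 3  [terminal]
2. n4.tag = true  [terminal]
3. n3.pre = 26  [26]
4. n3.hot = 7  [7]
5. n2.wid = 26  [B.hot + B.pre - 7]
6. n2.depth = 0  [0]
7. n2.lab = "uv"  ["uv"]
8. n5.wid = 23  [S₁.wid - 3]
9. n7.sig = 27  [terminal]
10. n8.tag = true  [terminal]
11. n9.val = "rn"  [terminal]
12. n6.pre = 27  [len(c.val) + 25]
13. n6.hot = 22  [e.sig - 5]
14. n5.mk = 7  [B.hot - 15]
15. n5.depth = 26  [D.wid + 3]
16. n0.wid = 10  [S₁.depth * 2 + 10]
17. n0.depth = 11  [D.mk + 4]
18. n0.lab = "uvk"  [S₁.lab ++ "k"]

11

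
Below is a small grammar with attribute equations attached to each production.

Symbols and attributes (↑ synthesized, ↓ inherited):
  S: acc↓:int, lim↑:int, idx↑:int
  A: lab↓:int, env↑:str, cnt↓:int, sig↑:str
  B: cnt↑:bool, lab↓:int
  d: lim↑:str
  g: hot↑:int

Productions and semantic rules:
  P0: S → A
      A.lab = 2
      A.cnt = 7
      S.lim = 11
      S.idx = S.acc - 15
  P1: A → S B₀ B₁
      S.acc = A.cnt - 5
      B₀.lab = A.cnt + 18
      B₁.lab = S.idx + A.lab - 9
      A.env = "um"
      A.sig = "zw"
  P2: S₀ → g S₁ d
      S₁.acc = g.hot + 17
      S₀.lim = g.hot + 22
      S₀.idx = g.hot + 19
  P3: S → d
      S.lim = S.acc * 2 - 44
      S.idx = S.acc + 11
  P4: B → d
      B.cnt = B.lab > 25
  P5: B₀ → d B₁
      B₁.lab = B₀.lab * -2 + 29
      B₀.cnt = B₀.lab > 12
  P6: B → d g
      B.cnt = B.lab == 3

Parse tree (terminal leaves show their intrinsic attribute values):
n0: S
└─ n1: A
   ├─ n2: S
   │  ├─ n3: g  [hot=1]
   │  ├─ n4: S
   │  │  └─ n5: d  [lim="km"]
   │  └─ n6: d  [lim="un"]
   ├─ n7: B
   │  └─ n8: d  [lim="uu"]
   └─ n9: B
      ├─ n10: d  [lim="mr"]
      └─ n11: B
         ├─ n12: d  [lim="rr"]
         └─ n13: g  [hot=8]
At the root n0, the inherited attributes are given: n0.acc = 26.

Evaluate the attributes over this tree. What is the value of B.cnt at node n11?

true

1. n0.acc = 26  [given at root]
2. n1.lab = 2  [2]
3. n1.cnt = 7  [7]
4. n2.acc = 2  [A.cnt - 5]
5. n3.hot = 1  [terminal]
6. n4.acc = 18  [g.hot + 17]
7. n5.lim = "km"  [terminal]
8. n4.lim = -8  [S.acc * 2 - 44]
9. n4.idx = 29  [S.acc + 11]
10. n6.lim = "un"  [terminal]
11. n2.lim = 23  [g.hot + 22]
12. n2.idx = 20  [g.hot + 19]
13. n7.lab = 25  [A.cnt + 18]
14. n8.lim = "uu"  [terminal]
15. n7.cnt = false  [B.lab > 25]
16. n9.lab = 13  [S.idx + A.lab - 9]
17. n10.lim = "mr"  [terminal]
18. n11.lab = 3  [B₀.lab * -2 + 29]
19. n12.lim = "rr"  [terminal]
20. n13.hot = 8  [terminal]
21. n11.cnt = true  [B.lab == 3]
22. n9.cnt = true  [B₀.lab > 12]
23. n1.env = "um"  ["um"]
24. n1.sig = "zw"  ["zw"]
25. n0.lim = 11  [11]
26. n0.idx = 11  [S.acc - 15]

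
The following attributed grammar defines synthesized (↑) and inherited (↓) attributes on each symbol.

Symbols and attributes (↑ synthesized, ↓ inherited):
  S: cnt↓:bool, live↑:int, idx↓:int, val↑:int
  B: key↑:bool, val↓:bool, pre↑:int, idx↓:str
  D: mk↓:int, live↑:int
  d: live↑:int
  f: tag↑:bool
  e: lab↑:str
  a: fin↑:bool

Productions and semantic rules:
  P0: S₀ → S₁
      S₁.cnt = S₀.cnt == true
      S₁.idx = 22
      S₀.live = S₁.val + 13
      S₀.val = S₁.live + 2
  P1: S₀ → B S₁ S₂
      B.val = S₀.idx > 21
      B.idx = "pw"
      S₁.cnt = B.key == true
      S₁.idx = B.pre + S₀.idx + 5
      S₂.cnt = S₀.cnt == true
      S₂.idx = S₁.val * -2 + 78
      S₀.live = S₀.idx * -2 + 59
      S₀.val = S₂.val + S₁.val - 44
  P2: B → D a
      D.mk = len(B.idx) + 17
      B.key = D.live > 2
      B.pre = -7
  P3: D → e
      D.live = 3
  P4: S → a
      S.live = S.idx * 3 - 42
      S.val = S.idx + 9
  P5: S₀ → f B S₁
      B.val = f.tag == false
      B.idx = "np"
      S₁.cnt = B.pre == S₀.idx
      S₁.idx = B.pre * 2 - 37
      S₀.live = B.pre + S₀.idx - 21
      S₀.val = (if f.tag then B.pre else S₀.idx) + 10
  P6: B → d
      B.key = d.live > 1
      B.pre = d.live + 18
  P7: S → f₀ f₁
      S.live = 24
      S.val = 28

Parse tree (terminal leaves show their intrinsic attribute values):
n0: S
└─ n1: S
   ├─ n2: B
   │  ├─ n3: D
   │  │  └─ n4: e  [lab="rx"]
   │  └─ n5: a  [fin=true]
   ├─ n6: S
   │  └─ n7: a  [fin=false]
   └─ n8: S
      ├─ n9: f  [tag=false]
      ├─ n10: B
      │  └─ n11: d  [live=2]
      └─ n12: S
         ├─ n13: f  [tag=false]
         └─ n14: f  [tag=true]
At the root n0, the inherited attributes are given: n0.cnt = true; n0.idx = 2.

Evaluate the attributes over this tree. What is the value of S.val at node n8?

30

1. n0.cnt = true  [given at root]
2. n0.idx = 2  [given at root]
3. n1.cnt = true  [S₀.cnt == true]
4. n1.idx = 22  [22]
5. n2.val = true  [S₀.idx > 21]
6. n2.idx = "pw"  ["pw"]
7. n3.mk = 19  [len(B.idx) + 17]
8. n4.lab = "rx"  [terminal]
9. n3.live = 3  [3]
10. n5.fin = true  [terminal]
11. n2.key = true  [D.live > 2]
12. n2.pre = -7  [-7]
13. n6.cnt = true  [B.key == true]
14. n6.idx = 20  [B.pre + S₀.idx + 5]
15. n7.fin = false  [terminal]
16. n6.live = 18  [S.idx * 3 - 42]
17. n6.val = 29  [S.idx + 9]
18. n8.cnt = true  [S₀.cnt == true]
19. n8.idx = 20  [S₁.val * -2 + 78]
20. n9.tag = false  [terminal]
21. n10.val = true  [f.tag == false]
22. n10.idx = "np"  ["np"]
23. n11.live = 2  [terminal]
24. n10.key = true  [d.live > 1]
25. n10.pre = 20  [d.live + 18]
26. n12.cnt = true  [B.pre == S₀.idx]
27. n12.idx = 3  [B.pre * 2 - 37]
28. n13.tag = false  [terminal]
29. n14.tag = true  [terminal]
30. n12.live = 24  [24]
31. n12.val = 28  [28]
32. n8.live = 19  [B.pre + S₀.idx - 21]
33. n8.val = 30  [(if f.tag then B.pre else S₀.idx) + 10]
34. n1.live = 15  [S₀.idx * -2 + 59]
35. n1.val = 15  [S₂.val + S₁.val - 44]
36. n0.live = 28  [S₁.val + 13]
37. n0.val = 17  [S₁.live + 2]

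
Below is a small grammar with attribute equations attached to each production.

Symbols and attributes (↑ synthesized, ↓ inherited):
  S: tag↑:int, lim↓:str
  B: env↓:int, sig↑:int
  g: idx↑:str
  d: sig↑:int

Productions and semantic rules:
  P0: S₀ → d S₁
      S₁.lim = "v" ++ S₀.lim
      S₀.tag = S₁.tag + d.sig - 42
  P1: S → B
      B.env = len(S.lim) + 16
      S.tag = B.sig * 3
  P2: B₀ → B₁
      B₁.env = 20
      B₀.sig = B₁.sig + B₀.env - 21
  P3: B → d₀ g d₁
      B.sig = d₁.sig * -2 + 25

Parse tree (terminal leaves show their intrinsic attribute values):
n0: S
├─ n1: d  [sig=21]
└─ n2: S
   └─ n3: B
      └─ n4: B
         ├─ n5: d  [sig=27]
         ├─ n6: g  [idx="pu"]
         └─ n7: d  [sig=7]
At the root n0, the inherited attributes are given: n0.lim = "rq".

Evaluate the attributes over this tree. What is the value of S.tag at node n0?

6

1. n0.lim = "rq"  [given at root]
2. n1.sig = 21  [terminal]
3. n2.lim = "vrq"  ["v" ++ S₀.lim]
4. n3.env = 19  [len(S.lim) + 16]
5. n4.env = 20  [20]
6. n5.sig = 27  [terminal]
7. n6.idx = "pu"  [terminal]
8. n7.sig = 7  [terminal]
9. n4.sig = 11  [d₁.sig * -2 + 25]
10. n3.sig = 9  [B₁.sig + B₀.env - 21]
11. n2.tag = 27  [B.sig * 3]
12. n0.tag = 6  [S₁.tag + d.sig - 42]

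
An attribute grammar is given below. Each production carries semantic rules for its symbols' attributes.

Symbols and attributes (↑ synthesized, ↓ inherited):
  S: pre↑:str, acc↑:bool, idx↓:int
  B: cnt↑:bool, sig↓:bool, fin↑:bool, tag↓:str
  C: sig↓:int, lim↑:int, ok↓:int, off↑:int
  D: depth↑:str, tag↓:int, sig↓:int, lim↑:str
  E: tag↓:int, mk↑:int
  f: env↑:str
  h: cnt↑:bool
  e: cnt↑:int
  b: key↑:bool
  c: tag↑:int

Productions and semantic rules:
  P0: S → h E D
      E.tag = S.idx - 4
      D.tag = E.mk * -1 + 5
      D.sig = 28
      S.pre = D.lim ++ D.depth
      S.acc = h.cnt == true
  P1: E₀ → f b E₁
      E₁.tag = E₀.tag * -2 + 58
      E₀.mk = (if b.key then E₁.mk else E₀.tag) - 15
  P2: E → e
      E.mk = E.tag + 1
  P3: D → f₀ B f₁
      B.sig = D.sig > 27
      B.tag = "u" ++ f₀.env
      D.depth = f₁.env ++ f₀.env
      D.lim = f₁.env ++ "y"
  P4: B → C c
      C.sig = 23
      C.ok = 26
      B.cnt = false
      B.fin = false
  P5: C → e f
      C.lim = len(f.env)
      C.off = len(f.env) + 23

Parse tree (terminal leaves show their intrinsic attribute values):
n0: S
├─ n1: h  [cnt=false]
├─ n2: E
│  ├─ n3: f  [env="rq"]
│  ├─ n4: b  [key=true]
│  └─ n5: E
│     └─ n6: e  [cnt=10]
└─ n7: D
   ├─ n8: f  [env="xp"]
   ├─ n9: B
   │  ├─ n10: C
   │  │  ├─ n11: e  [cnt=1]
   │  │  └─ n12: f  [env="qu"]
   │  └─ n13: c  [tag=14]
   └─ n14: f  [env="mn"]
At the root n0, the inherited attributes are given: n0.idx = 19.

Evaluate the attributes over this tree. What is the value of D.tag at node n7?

1. n0.idx = 19  [given at root]
2. n1.cnt = false  [terminal]
3. n2.tag = 15  [S.idx - 4]
4. n3.env = "rq"  [terminal]
5. n4.key = true  [terminal]
6. n5.tag = 28  [E₀.tag * -2 + 58]
7. n6.cnt = 10  [terminal]
8. n5.mk = 29  [E.tag + 1]
9. n2.mk = 14  [(if b.key then E₁.mk else E₀.tag) - 15]
10. n7.tag = -9  [E.mk * -1 + 5]
11. n7.sig = 28  [28]
12. n8.env = "xp"  [terminal]
13. n9.sig = true  [D.sig > 27]
14. n9.tag = "uxp"  ["u" ++ f₀.env]
15. n10.sig = 23  [23]
16. n10.ok = 26  [26]
17. n11.cnt = 1  [terminal]
18. n12.env = "qu"  [terminal]
19. n10.lim = 2  [len(f.env)]
20. n10.off = 25  [len(f.env) + 23]
21. n13.tag = 14  [terminal]
22. n9.cnt = false  [false]
23. n9.fin = false  [false]
24. n14.env = "mn"  [terminal]
25. n7.depth = "mnxp"  [f₁.env ++ f₀.env]
26. n7.lim = "mny"  [f₁.env ++ "y"]
27. n0.pre = "mnymnxp"  [D.lim ++ D.depth]
28. n0.acc = false  [h.cnt == true]

-9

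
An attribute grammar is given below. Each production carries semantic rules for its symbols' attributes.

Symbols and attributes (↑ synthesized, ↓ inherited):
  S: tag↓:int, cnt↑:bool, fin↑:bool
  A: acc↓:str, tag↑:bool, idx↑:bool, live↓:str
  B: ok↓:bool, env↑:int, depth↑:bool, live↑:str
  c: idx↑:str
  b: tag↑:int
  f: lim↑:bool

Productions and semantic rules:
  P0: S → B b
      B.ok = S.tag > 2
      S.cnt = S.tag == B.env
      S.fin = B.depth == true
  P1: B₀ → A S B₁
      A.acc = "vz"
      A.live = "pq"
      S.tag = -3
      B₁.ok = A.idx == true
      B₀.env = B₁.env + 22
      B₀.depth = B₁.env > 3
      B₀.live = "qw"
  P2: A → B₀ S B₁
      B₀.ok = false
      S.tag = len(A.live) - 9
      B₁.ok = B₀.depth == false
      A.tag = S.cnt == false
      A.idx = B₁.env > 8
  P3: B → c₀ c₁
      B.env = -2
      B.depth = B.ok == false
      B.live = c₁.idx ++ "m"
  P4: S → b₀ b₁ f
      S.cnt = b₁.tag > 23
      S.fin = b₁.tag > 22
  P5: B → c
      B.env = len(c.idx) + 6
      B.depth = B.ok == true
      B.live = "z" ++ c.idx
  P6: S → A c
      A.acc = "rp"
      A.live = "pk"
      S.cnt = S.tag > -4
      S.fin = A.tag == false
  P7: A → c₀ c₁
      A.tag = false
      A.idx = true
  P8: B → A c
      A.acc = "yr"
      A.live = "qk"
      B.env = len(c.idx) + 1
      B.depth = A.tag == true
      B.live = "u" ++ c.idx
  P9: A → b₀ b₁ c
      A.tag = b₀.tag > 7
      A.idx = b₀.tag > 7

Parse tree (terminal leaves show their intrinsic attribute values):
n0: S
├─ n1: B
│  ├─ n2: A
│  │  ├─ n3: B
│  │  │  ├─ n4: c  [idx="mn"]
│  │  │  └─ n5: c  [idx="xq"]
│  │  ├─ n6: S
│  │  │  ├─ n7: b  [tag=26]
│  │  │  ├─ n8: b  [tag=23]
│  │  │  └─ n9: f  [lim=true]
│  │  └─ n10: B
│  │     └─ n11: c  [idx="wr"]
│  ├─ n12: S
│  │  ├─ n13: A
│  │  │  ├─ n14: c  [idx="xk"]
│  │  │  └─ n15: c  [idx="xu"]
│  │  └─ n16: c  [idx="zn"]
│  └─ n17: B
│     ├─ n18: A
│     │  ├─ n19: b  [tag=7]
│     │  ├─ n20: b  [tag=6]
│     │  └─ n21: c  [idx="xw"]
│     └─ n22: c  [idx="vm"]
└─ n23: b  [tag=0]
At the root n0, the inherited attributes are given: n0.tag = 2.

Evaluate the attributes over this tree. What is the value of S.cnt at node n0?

false

1. n0.tag = 2  [given at root]
2. n1.ok = false  [S.tag > 2]
3. n2.acc = "vz"  ["vz"]
4. n2.live = "pq"  ["pq"]
5. n3.ok = false  [false]
6. n4.idx = "mn"  [terminal]
7. n5.idx = "xq"  [terminal]
8. n3.env = -2  [-2]
9. n3.depth = true  [B.ok == false]
10. n3.live = "xqm"  [c₁.idx ++ "m"]
11. n6.tag = -7  [len(A.live) - 9]
12. n7.tag = 26  [terminal]
13. n8.tag = 23  [terminal]
14. n9.lim = true  [terminal]
15. n6.cnt = false  [b₁.tag > 23]
16. n6.fin = true  [b₁.tag > 22]
17. n10.ok = false  [B₀.depth == false]
18. n11.idx = "wr"  [terminal]
19. n10.env = 8  [len(c.idx) + 6]
20. n10.depth = false  [B.ok == true]
21. n10.live = "zwr"  ["z" ++ c.idx]
22. n2.tag = true  [S.cnt == false]
23. n2.idx = false  [B₁.env > 8]
24. n12.tag = -3  [-3]
25. n13.acc = "rp"  ["rp"]
26. n13.live = "pk"  ["pk"]
27. n14.idx = "xk"  [terminal]
28. n15.idx = "xu"  [terminal]
29. n13.tag = false  [false]
30. n13.idx = true  [true]
31. n16.idx = "zn"  [terminal]
32. n12.cnt = true  [S.tag > -4]
33. n12.fin = true  [A.tag == false]
34. n17.ok = false  [A.idx == true]
35. n18.acc = "yr"  ["yr"]
36. n18.live = "qk"  ["qk"]
37. n19.tag = 7  [terminal]
38. n20.tag = 6  [terminal]
39. n21.idx = "xw"  [terminal]
40. n18.tag = false  [b₀.tag > 7]
41. n18.idx = false  [b₀.tag > 7]
42. n22.idx = "vm"  [terminal]
43. n17.env = 3  [len(c.idx) + 1]
44. n17.depth = false  [A.tag == true]
45. n17.live = "uvm"  ["u" ++ c.idx]
46. n1.env = 25  [B₁.env + 22]
47. n1.depth = false  [B₁.env > 3]
48. n1.live = "qw"  ["qw"]
49. n23.tag = 0  [terminal]
50. n0.cnt = false  [S.tag == B.env]
51. n0.fin = false  [B.depth == true]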